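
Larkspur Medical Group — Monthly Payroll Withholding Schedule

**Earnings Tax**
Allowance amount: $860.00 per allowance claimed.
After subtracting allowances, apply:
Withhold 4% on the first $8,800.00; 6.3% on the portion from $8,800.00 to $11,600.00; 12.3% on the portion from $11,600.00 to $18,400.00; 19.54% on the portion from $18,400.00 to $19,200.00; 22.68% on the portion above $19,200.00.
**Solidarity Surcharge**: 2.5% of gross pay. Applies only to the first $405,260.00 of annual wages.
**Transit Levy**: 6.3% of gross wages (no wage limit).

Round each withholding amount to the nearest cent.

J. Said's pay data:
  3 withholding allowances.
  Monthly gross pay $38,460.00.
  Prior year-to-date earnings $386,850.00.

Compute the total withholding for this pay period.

Earnings Tax: taxable = $38,460.00 − 3×$860.00 = $35,880.00
  $1,521.12 + 22.68% × ($35,880.00 − $19,200.00) = $1,521.12 + 22.68% × $16,680.00 = $5,304.14
Solidarity Surcharge: cap $405,260.00 − YTD $386,850.00 = $18,410.00 subject; 2.5% × $18,410.00 = $460.25
Transit Levy: 6.3% × $38,460.00 = $2,422.98
Total: $5,304.14 + $460.25 + $2,422.98 = $8,187.37

$8,187.37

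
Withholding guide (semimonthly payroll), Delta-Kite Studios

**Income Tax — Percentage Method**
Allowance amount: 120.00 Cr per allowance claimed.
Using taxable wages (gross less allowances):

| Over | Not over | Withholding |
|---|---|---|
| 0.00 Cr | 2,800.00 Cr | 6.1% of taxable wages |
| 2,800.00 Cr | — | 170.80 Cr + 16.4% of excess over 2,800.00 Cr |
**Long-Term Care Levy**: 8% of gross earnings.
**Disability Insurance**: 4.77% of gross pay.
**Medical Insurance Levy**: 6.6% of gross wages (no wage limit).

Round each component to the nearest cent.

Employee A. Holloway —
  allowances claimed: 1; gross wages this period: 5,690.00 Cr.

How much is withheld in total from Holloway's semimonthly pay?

Income Tax: taxable = 5,690.00 Cr − 1×120.00 Cr = 5,570.00 Cr
  170.80 Cr + 16.4% × (5,570.00 Cr − 2,800.00 Cr) = 170.80 Cr + 16.4% × 2,770.00 Cr = 625.08 Cr
Long-Term Care Levy: 8% × 5,690.00 Cr = 455.20 Cr
Disability Insurance: 4.77% × 5,690.00 Cr = 271.41 Cr
Medical Insurance Levy: 6.6% × 5,690.00 Cr = 375.54 Cr
Total: 625.08 Cr + 455.20 Cr + 271.41 Cr + 375.54 Cr = 1,727.23 Cr

1,727.23 Cr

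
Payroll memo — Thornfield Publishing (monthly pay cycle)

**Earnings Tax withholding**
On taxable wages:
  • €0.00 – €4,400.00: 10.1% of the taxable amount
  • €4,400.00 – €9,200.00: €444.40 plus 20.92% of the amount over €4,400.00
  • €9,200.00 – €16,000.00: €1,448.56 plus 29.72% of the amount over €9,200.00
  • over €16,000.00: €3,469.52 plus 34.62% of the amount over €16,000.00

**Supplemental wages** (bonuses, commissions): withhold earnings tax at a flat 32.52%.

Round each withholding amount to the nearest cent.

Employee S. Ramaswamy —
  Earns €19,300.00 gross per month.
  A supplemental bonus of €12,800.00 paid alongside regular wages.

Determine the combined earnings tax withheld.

€8,774.54

Earnings Tax: taxable = €19,300.00
  €3,469.52 + 34.62% × (€19,300.00 − €16,000.00) = €3,469.52 + 34.62% × €3,300.00 = €4,611.98
Supplemental (32.52% flat on bonus): 32.52% × €12,800.00 = €4,162.56
Total earnings tax: €4,611.98 + €4,162.56 = €8,774.54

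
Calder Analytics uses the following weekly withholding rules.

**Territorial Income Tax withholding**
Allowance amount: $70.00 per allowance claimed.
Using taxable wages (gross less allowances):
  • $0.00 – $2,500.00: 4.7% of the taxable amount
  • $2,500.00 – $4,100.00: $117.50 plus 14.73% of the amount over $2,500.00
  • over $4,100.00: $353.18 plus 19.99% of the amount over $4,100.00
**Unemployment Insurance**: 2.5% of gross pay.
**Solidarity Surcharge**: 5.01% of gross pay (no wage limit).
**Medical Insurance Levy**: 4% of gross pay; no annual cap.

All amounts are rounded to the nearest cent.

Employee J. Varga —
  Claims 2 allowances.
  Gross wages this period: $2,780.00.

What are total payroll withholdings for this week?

$458.10

Territorial Income Tax: taxable = $2,780.00 − 2×$70.00 = $2,640.00
  $117.50 + 14.73% × ($2,640.00 − $2,500.00) = $117.50 + 14.73% × $140.00 = $138.12
Unemployment Insurance: 2.5% × $2,780.00 = $69.50
Solidarity Surcharge: 5.01% × $2,780.00 = $139.28
Medical Insurance Levy: 4% × $2,780.00 = $111.20
Total: $138.12 + $69.50 + $139.28 + $111.20 = $458.10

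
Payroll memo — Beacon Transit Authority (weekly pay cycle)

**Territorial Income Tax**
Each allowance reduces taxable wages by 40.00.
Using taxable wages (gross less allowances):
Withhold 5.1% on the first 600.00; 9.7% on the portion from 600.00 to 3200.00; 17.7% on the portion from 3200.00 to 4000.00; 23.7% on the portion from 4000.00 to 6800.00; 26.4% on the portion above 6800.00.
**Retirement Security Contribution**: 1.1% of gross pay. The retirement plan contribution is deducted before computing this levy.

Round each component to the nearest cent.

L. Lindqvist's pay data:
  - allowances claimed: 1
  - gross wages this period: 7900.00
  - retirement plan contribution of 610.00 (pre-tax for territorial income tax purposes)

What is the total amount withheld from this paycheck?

Territorial Income Tax: taxable = 7900.00 − 610.00 − 1×40.00 = 7250.00
  1088.00 + 26.4% × (7250.00 − 6800.00) = 1088.00 + 26.4% × 450.00 = 1206.80
Retirement Security Contribution: 1.1% × 7290.00 = 80.19
Total: 1206.80 + 80.19 = 1286.99

1286.99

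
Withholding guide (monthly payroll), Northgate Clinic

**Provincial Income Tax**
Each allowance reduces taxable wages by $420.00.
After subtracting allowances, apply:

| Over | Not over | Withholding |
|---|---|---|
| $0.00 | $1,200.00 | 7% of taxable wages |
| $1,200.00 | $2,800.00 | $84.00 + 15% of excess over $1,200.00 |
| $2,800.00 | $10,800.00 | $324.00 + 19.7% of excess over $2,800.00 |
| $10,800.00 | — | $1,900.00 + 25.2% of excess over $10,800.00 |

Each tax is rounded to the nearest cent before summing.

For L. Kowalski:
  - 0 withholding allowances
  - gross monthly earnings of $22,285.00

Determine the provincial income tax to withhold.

$4,794.22

Provincial Income Tax: taxable = $22,285.00
  $1,900.00 + 25.2% × ($22,285.00 − $10,800.00) = $1,900.00 + 25.2% × $11,485.00 = $4,794.22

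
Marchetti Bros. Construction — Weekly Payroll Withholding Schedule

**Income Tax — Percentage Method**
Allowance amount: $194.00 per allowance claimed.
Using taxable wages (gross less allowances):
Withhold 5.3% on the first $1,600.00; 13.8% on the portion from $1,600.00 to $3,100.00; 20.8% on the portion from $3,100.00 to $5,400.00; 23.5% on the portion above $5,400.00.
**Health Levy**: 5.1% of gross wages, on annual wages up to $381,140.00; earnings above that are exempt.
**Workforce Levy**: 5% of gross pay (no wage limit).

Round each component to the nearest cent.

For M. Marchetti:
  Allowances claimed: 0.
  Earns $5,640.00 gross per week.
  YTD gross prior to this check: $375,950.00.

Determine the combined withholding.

$1,373.29

Income Tax: taxable = $5,640.00
  $770.20 + 23.5% × ($5,640.00 − $5,400.00) = $770.20 + 23.5% × $240.00 = $826.60
Health Levy: cap $381,140.00 − YTD $375,950.00 = $5,190.00 subject; 5.1% × $5,190.00 = $264.69
Workforce Levy: 5% × $5,640.00 = $282.00
Total: $826.60 + $264.69 + $282.00 = $1,373.29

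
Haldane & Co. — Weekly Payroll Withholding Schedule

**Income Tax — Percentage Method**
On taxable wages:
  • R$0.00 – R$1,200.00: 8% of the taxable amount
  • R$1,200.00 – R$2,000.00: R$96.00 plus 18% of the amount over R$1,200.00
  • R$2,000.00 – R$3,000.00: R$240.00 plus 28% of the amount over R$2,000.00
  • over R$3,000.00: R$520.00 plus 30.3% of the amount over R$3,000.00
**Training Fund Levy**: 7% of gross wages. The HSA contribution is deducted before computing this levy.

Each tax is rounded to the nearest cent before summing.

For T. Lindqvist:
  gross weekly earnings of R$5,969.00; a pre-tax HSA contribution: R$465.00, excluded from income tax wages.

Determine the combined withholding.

Income Tax: taxable = R$5,969.00 − R$465.00 = R$5,504.00
  R$520.00 + 30.3% × (R$5,504.00 − R$3,000.00) = R$520.00 + 30.3% × R$2,504.00 = R$1,278.71
Training Fund Levy: 7% × R$5,504.00 = R$385.28
Total: R$1,278.71 + R$385.28 = R$1,663.99

R$1,663.99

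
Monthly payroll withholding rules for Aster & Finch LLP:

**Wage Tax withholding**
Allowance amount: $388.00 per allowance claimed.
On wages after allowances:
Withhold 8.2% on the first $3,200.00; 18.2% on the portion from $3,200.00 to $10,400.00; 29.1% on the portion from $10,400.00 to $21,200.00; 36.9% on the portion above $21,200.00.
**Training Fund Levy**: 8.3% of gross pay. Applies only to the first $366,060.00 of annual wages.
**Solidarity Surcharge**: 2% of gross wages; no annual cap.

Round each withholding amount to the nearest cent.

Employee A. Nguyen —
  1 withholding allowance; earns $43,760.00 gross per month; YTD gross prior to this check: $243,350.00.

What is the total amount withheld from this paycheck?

$17,404.35

Wage Tax: taxable = $43,760.00 − 1×$388.00 = $43,372.00
  $4,715.60 + 36.9% × ($43,372.00 − $21,200.00) = $4,715.60 + 36.9% × $22,172.00 = $12,897.07
Training Fund Levy: 8.3% × $43,760.00 = $3,632.08
Solidarity Surcharge: 2% × $43,760.00 = $875.20
Total: $12,897.07 + $3,632.08 + $875.20 = $17,404.35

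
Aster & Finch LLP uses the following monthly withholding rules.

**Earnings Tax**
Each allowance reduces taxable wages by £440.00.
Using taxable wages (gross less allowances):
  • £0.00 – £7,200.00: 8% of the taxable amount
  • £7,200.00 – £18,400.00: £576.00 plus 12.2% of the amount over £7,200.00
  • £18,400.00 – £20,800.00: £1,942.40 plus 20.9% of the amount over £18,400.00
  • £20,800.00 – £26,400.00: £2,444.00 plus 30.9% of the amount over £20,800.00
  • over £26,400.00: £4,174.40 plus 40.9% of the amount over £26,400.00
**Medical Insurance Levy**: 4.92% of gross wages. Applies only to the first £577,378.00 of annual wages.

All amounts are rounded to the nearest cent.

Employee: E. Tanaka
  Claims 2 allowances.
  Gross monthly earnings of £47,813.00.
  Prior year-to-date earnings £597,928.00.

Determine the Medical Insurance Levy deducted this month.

£0.00

Medical Insurance Levy: YTD £597,928.00 ≥ cap £577,378.00 → £0.00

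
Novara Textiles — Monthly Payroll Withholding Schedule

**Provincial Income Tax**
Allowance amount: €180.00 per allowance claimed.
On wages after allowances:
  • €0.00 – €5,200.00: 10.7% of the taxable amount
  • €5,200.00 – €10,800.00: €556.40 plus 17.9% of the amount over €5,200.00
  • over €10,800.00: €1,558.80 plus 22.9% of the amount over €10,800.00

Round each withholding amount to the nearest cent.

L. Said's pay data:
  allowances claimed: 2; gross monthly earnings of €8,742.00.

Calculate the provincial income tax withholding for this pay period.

€1,125.98

Provincial Income Tax: taxable = €8,742.00 − 2×€180.00 = €8,382.00
  €556.40 + 17.9% × (€8,382.00 − €5,200.00) = €556.40 + 17.9% × €3,182.00 = €1,125.98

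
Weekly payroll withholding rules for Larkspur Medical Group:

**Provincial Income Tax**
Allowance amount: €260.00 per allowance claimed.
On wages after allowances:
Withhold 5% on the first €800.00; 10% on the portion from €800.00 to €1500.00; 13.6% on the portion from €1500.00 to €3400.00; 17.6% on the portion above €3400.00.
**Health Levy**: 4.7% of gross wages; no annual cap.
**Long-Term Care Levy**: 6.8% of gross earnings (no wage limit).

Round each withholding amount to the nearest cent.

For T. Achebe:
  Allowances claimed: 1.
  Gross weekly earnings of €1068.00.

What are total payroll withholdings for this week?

€163.62

Provincial Income Tax: taxable = €1068.00 − 1×€260.00 = €808.00
  €40.00 + 10% × (€808.00 − €800.00) = €40.00 + 10% × €8.00 = €40.80
Health Levy: 4.7% × €1068.00 = €50.20
Long-Term Care Levy: 6.8% × €1068.00 = €72.62
Total: €40.80 + €50.20 + €72.62 = €163.62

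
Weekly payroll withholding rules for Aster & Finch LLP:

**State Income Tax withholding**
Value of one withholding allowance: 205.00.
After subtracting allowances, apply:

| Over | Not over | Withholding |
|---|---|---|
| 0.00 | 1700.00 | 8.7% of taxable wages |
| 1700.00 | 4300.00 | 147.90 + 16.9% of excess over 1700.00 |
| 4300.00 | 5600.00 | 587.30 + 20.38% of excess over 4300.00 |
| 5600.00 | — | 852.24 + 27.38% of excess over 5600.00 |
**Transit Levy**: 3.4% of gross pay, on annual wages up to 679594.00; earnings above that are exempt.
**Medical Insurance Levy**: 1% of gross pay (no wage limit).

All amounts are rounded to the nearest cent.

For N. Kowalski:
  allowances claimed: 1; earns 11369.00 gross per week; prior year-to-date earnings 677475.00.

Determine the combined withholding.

State Income Tax: taxable = 11369.00 − 1×205.00 = 11164.00
  852.24 + 27.38% × (11164.00 − 5600.00) = 852.24 + 27.38% × 5564.00 = 2375.66
Transit Levy: cap 679594.00 − YTD 677475.00 = 2119.00 subject; 3.4% × 2119.00 = 72.05
Medical Insurance Levy: 1% × 11369.00 = 113.69
Total: 2375.66 + 72.05 + 113.69 = 2561.40

2561.40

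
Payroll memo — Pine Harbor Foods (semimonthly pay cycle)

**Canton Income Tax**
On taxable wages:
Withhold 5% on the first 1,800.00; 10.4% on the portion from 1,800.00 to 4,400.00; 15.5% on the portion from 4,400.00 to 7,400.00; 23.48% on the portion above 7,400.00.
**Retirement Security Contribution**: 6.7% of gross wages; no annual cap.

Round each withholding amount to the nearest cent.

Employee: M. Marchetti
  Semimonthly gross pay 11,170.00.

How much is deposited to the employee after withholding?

8,711.01

Canton Income Tax: taxable = 11,170.00
  825.40 + 23.48% × (11,170.00 − 7,400.00) = 825.40 + 23.48% × 3,770.00 = 1,710.60
Retirement Security Contribution: 6.7% × 11,170.00 = 748.39
Total withheld: 1,710.60 + 748.39 = 2,458.99
Net pay: 11,170.00 − 2,458.99 = 8,711.01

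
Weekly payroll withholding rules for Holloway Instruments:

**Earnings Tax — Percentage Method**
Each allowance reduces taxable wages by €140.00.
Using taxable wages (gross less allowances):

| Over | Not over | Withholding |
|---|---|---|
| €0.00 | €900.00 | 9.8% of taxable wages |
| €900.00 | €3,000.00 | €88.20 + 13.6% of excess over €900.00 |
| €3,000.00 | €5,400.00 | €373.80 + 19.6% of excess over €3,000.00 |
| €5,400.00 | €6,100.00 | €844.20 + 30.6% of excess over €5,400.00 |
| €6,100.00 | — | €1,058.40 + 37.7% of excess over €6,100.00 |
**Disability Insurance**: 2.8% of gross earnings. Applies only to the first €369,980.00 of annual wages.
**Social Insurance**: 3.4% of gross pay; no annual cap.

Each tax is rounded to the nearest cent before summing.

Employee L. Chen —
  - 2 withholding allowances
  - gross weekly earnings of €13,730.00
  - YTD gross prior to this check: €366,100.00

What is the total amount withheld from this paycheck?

€4,404.81

Earnings Tax: taxable = €13,730.00 − 2×€140.00 = €13,450.00
  €1,058.40 + 37.7% × (€13,450.00 − €6,100.00) = €1,058.40 + 37.7% × €7,350.00 = €3,829.35
Disability Insurance: cap €369,980.00 − YTD €366,100.00 = €3,880.00 subject; 2.8% × €3,880.00 = €108.64
Social Insurance: 3.4% × €13,730.00 = €466.82
Total: €3,829.35 + €108.64 + €466.82 = €4,404.81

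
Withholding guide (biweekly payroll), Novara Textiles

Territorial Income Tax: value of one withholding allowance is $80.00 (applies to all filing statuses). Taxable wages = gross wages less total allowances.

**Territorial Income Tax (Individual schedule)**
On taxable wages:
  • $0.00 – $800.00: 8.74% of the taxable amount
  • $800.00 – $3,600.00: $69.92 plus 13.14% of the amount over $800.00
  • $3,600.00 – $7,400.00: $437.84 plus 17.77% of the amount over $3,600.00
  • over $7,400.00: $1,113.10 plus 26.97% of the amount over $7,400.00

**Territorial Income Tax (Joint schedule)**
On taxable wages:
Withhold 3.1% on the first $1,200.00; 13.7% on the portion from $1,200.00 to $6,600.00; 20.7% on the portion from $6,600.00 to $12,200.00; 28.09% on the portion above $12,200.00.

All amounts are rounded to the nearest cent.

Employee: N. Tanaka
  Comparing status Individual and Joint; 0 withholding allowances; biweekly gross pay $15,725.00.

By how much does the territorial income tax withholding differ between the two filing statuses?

$431.98

Territorial Income Tax (Individual): taxable = $15,725.00
  $1,113.10 + 26.97% × ($15,725.00 − $7,400.00) = $1,113.10 + 26.97% × $8,325.00 = $3,358.35
Territorial Income Tax (Joint): taxable = $15,725.00
  $1,936.20 + 28.09% × ($15,725.00 − $12,200.00) = $1,936.20 + 28.09% × $3,525.00 = $2,926.37
Difference: |$3,358.35 − $2,926.37| = $431.98 (higher under Individual)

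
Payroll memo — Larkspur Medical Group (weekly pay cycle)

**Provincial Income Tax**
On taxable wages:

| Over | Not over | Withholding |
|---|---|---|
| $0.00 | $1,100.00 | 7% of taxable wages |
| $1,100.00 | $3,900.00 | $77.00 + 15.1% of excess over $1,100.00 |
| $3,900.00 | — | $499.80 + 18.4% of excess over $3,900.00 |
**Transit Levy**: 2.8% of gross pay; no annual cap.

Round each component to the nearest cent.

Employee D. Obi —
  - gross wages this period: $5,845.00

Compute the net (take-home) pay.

Provincial Income Tax: taxable = $5,845.00
  $499.80 + 18.4% × ($5,845.00 − $3,900.00) = $499.80 + 18.4% × $1,945.00 = $857.68
Transit Levy: 2.8% × $5,845.00 = $163.66
Total withheld: $857.68 + $163.66 = $1,021.34
Net pay: $5,845.00 − $1,021.34 = $4,823.66

$4,823.66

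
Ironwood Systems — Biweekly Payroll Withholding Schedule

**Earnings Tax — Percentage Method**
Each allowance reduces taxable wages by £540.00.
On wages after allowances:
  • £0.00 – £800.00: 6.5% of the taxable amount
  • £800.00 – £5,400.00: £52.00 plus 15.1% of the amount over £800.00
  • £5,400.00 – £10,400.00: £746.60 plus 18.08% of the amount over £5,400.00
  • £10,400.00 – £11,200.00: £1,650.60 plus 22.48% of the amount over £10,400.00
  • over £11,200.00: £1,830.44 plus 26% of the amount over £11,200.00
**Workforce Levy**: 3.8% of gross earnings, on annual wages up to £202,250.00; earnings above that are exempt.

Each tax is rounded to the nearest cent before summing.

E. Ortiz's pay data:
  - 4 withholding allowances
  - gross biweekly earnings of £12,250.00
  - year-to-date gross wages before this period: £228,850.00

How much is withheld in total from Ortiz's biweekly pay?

£1,594.55

Earnings Tax: taxable = £12,250.00 − 4×£540.00 = £10,090.00
  £746.60 + 18.08% × (£10,090.00 − £5,400.00) = £746.60 + 18.08% × £4,690.00 = £1,594.55
Workforce Levy: YTD £228,850.00 ≥ cap £202,250.00 → £0.00
Total: £1,594.55 + £0.00 = £1,594.55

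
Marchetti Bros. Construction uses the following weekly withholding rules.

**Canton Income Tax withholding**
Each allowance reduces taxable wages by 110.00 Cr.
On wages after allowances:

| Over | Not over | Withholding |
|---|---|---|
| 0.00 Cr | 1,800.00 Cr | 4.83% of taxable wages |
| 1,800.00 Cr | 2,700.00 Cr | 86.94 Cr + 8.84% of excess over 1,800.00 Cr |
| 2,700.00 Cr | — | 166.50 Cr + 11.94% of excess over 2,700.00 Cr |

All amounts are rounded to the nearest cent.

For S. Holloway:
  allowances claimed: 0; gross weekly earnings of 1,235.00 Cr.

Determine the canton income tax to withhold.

Canton Income Tax: taxable = 1,235.00 Cr
  4.83% × 1,235.00 Cr = 59.65 Cr

59.65 Cr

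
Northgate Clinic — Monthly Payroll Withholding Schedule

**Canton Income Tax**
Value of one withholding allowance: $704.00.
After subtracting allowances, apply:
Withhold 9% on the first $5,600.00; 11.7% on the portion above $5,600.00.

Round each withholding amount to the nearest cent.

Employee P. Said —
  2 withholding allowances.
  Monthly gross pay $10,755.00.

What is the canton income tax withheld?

$942.40

Canton Income Tax: taxable = $10,755.00 − 2×$704.00 = $9,347.00
  $504.00 + 11.7% × ($9,347.00 − $5,600.00) = $504.00 + 11.7% × $3,747.00 = $942.40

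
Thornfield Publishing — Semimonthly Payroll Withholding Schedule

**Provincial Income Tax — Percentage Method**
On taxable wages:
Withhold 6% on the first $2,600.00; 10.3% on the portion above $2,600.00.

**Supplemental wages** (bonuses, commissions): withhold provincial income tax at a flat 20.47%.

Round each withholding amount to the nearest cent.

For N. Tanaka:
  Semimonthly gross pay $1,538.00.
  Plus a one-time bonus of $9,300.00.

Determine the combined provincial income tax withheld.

Provincial Income Tax: taxable = $1,538.00
  6% × $1,538.00 = $92.28
Supplemental (20.47% flat on bonus): 20.47% × $9,300.00 = $1,903.71
Total provincial income tax: $92.28 + $1,903.71 = $1,995.99

$1,995.99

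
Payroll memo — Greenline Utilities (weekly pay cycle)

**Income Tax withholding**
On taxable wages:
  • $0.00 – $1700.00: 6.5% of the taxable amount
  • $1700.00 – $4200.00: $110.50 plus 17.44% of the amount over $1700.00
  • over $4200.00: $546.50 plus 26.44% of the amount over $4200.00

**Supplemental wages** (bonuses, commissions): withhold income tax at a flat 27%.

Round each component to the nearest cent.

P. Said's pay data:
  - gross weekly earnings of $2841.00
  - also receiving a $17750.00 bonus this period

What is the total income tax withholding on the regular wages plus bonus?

$5101.99

Income Tax: taxable = $2841.00
  $110.50 + 17.44% × ($2841.00 − $1700.00) = $110.50 + 17.44% × $1141.00 = $309.49
Supplemental (27% flat on bonus): 27% × $17750.00 = $4792.50
Total income tax: $309.49 + $4792.50 = $5101.99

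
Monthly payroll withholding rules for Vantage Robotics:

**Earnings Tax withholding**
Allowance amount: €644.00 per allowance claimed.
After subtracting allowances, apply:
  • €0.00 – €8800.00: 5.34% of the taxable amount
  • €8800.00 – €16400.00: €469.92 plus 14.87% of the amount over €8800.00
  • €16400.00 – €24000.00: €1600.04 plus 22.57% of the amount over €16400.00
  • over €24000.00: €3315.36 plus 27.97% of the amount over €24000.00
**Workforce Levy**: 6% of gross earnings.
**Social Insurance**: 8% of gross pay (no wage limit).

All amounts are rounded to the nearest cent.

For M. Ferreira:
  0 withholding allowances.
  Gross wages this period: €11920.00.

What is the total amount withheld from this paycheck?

Earnings Tax: taxable = €11920.00
  €469.92 + 14.87% × (€11920.00 − €8800.00) = €469.92 + 14.87% × €3120.00 = €933.86
Workforce Levy: 6% × €11920.00 = €715.20
Social Insurance: 8% × €11920.00 = €953.60
Total: €933.86 + €715.20 + €953.60 = €2602.66

€2602.66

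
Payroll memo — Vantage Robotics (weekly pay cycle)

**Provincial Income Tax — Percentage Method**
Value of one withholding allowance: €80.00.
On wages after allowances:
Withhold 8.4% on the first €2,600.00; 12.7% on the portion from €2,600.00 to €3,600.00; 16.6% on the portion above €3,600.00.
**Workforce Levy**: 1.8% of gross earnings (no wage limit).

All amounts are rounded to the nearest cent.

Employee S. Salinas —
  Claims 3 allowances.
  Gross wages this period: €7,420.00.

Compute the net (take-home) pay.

Provincial Income Tax: taxable = €7,420.00 − 3×€80.00 = €7,180.00
  €345.40 + 16.6% × (€7,180.00 − €3,600.00) = €345.40 + 16.6% × €3,580.00 = €939.68
Workforce Levy: 1.8% × €7,420.00 = €133.56
Total withheld: €939.68 + €133.56 = €1,073.24
Net pay: €7,420.00 − €1,073.24 = €6,346.76

€6,346.76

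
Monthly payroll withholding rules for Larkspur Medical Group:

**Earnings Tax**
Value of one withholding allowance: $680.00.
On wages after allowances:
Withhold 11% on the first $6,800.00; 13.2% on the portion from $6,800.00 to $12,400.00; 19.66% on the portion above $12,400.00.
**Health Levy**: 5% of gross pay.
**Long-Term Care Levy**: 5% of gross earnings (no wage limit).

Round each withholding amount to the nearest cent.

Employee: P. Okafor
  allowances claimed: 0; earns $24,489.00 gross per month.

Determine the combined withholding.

$6,312.80

Earnings Tax: taxable = $24,489.00
  $1,487.20 + 19.66% × ($24,489.00 − $12,400.00) = $1,487.20 + 19.66% × $12,089.00 = $3,863.90
Health Levy: 5% × $24,489.00 = $1,224.45
Long-Term Care Levy: 5% × $24,489.00 = $1,224.45
Total: $3,863.90 + $1,224.45 + $1,224.45 = $6,312.80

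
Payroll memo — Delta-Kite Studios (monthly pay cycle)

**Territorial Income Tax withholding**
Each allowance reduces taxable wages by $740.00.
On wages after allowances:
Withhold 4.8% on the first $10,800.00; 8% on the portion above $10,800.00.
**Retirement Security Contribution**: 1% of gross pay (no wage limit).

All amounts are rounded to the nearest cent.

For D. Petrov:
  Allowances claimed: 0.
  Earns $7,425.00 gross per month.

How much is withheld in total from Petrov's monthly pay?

Territorial Income Tax: taxable = $7,425.00
  4.8% × $7,425.00 = $356.40
Retirement Security Contribution: 1% × $7,425.00 = $74.25
Total: $356.40 + $74.25 = $430.65

$430.65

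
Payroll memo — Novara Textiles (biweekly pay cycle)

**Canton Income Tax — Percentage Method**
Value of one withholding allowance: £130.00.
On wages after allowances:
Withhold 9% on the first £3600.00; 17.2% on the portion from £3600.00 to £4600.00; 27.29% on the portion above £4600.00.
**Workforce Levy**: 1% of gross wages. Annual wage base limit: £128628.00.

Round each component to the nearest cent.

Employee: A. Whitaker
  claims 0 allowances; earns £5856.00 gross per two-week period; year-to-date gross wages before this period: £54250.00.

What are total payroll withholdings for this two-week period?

Canton Income Tax: taxable = £5856.00
  £496.00 + 27.29% × (£5856.00 − £4600.00) = £496.00 + 27.29% × £1256.00 = £838.76
Workforce Levy: 1% × £5856.00 = £58.56
Total: £838.76 + £58.56 = £897.32

£897.32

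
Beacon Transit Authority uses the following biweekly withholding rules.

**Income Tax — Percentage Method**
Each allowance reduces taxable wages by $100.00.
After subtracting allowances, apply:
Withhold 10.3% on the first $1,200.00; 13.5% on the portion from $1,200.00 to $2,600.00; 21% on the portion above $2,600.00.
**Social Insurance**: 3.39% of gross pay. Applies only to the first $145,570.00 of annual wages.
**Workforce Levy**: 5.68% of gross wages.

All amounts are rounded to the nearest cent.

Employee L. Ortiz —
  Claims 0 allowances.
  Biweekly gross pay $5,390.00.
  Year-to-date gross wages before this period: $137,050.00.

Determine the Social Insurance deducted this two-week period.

Social Insurance: 3.39% × $5,390.00 = $182.72

$182.72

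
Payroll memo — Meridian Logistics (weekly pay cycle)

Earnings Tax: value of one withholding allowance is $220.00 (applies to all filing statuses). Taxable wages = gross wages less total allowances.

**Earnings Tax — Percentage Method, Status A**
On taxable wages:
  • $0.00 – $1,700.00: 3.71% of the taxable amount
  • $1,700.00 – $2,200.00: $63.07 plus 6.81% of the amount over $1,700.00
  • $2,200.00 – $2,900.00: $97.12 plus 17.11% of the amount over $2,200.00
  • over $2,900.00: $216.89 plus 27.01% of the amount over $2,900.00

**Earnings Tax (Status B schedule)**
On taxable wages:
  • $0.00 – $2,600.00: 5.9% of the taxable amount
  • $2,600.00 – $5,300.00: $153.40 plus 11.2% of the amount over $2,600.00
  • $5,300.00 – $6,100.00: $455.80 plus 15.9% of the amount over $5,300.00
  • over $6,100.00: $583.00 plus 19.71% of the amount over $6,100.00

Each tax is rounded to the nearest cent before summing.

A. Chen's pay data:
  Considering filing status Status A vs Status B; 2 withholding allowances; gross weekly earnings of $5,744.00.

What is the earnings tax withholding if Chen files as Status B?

$456.44

Earnings Tax (Status B): taxable = $5,744.00 − 2×$220.00 = $5,304.00
  $455.80 + 15.9% × ($5,304.00 − $5,300.00) = $455.80 + 15.9% × $4.00 = $456.44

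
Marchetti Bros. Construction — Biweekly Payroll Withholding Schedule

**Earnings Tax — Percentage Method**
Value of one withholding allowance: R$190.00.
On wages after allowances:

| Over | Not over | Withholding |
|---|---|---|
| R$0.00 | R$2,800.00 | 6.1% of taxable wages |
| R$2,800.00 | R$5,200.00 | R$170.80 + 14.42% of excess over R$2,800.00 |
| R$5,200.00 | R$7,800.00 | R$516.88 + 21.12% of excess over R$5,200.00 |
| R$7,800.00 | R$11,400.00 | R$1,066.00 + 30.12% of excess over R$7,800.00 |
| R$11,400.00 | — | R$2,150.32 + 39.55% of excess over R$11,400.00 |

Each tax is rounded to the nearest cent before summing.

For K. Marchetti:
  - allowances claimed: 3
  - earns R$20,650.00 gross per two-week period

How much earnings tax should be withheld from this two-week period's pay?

Earnings Tax: taxable = R$20,650.00 − 3×R$190.00 = R$20,080.00
  R$2,150.32 + 39.55% × (R$20,080.00 − R$11,400.00) = R$2,150.32 + 39.55% × R$8,680.00 = R$5,583.26

R$5,583.26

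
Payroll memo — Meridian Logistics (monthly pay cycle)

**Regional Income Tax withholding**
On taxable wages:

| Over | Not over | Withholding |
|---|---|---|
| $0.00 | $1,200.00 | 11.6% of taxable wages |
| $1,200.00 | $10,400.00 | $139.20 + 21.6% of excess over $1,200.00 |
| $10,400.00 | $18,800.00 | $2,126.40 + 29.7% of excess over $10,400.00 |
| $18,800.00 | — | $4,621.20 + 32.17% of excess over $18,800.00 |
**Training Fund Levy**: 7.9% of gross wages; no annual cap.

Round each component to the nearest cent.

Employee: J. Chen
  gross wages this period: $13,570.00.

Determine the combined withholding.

Regional Income Tax: taxable = $13,570.00
  $2,126.40 + 29.7% × ($13,570.00 − $10,400.00) = $2,126.40 + 29.7% × $3,170.00 = $3,067.89
Training Fund Levy: 7.9% × $13,570.00 = $1,072.03
Total: $3,067.89 + $1,072.03 = $4,139.92

$4,139.92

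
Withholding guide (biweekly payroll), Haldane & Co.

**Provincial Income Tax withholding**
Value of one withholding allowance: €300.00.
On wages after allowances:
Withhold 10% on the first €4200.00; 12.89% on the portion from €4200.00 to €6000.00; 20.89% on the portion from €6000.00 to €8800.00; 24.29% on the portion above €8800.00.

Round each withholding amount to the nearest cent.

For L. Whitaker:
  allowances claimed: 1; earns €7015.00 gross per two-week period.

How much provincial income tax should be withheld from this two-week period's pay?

Provincial Income Tax: taxable = €7015.00 − 1×€300.00 = €6715.00
  €652.02 + 20.89% × (€6715.00 − €6000.00) = €652.02 + 20.89% × €715.00 = €801.38

€801.38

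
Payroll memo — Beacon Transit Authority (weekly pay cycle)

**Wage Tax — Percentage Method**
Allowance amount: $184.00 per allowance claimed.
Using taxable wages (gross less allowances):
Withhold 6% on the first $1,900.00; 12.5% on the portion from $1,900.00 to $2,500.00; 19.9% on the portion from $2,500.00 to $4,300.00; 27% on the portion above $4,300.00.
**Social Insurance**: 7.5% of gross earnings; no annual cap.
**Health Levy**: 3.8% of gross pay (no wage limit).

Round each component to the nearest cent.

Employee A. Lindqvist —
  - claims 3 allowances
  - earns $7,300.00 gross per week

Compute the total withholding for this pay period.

Wage Tax: taxable = $7,300.00 − 3×$184.00 = $6,748.00
  $547.20 + 27% × ($6,748.00 − $4,300.00) = $547.20 + 27% × $2,448.00 = $1,208.16
Social Insurance: 7.5% × $7,300.00 = $547.50
Health Levy: 3.8% × $7,300.00 = $277.40
Total: $1,208.16 + $547.50 + $277.40 = $2,033.06

$2,033.06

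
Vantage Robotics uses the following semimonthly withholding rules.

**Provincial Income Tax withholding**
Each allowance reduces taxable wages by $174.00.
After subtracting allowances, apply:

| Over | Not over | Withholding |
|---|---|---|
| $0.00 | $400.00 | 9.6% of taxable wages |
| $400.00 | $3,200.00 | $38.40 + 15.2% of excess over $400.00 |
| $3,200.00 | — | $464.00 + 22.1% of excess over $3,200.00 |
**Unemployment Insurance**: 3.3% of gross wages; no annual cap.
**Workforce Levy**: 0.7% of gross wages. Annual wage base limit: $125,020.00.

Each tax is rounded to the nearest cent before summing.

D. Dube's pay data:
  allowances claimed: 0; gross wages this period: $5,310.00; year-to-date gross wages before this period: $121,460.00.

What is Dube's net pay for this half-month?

$4,179.54

Provincial Income Tax: taxable = $5,310.00
  $464.00 + 22.1% × ($5,310.00 − $3,200.00) = $464.00 + 22.1% × $2,110.00 = $930.31
Unemployment Insurance: 3.3% × $5,310.00 = $175.23
Workforce Levy: cap $125,020.00 − YTD $121,460.00 = $3,560.00 subject; 0.7% × $3,560.00 = $24.92
Total withheld: $930.31 + $175.23 + $24.92 = $1,130.46
Net pay: $5,310.00 − $1,130.46 = $4,179.54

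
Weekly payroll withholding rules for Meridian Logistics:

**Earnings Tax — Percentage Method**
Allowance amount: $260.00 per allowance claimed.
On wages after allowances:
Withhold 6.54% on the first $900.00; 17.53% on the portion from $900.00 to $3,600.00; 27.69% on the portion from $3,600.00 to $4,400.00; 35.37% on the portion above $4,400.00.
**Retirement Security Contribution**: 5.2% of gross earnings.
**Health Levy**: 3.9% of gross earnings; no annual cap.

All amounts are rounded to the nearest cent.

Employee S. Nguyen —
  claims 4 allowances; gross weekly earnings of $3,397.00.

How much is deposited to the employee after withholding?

Earnings Tax: taxable = $3,397.00 − 4×$260.00 = $2,357.00
  $58.86 + 17.53% × ($2,357.00 − $900.00) = $58.86 + 17.53% × $1,457.00 = $314.27
Retirement Security Contribution: 5.2% × $3,397.00 = $176.64
Health Levy: 3.9% × $3,397.00 = $132.48
Total withheld: $314.27 + $176.64 + $132.48 = $623.39
Net pay: $3,397.00 − $623.39 = $2,773.61

$2,773.61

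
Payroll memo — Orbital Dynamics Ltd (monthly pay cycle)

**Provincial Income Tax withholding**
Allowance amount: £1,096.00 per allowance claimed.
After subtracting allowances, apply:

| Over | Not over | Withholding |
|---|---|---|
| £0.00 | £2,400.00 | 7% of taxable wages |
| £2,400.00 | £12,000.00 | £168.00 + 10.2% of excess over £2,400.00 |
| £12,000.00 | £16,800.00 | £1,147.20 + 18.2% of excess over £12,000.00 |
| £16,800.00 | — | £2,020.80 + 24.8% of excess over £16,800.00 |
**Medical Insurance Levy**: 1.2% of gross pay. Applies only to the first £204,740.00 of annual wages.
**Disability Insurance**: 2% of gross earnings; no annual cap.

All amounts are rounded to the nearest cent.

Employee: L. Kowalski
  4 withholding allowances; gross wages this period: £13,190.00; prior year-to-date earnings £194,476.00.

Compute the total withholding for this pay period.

£1,208.38

Provincial Income Tax: taxable = £13,190.00 − 4×£1,096.00 = £8,806.00
  £168.00 + 10.2% × (£8,806.00 − £2,400.00) = £168.00 + 10.2% × £6,406.00 = £821.41
Medical Insurance Levy: cap £204,740.00 − YTD £194,476.00 = £10,264.00 subject; 1.2% × £10,264.00 = £123.17
Disability Insurance: 2% × £13,190.00 = £263.80
Total: £821.41 + £123.17 + £263.80 = £1,208.38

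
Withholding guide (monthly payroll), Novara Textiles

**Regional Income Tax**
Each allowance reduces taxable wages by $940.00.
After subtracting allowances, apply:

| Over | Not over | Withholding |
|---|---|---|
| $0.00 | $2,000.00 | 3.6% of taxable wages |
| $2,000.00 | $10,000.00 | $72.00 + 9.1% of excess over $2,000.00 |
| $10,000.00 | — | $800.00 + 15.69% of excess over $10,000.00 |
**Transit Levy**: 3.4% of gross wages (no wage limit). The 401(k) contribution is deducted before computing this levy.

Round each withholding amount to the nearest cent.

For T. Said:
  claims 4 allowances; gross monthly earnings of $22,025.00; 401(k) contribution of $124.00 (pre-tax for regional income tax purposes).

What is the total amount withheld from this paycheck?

$2,821.95

Regional Income Tax: taxable = $22,025.00 − $124.00 − 4×$940.00 = $18,141.00
  $800.00 + 15.69% × ($18,141.00 − $10,000.00) = $800.00 + 15.69% × $8,141.00 = $2,077.32
Transit Levy: 3.4% × $21,901.00 = $744.63
Total: $2,077.32 + $744.63 = $2,821.95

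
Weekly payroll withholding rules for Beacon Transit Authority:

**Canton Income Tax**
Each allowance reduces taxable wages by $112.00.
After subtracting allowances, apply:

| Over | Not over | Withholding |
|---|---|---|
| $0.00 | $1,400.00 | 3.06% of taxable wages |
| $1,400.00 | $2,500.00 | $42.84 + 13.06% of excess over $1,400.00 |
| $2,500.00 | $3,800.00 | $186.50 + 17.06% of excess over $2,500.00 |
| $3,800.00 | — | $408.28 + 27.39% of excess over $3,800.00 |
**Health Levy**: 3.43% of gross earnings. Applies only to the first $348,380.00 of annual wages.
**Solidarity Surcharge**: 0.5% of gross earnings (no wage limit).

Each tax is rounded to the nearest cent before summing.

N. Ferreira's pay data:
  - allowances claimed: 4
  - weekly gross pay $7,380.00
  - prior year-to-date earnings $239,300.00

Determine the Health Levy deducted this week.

$253.13

Health Levy: 3.43% × $7,380.00 = $253.13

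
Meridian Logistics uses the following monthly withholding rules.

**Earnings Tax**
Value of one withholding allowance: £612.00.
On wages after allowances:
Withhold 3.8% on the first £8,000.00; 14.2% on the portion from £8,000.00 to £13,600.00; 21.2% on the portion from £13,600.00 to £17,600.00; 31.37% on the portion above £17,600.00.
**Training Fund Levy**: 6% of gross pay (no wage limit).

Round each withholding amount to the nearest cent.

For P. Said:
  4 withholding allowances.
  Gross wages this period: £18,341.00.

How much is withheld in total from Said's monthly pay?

Earnings Tax: taxable = £18,341.00 − 4×£612.00 = £15,893.00
  £1,099.20 + 21.2% × (£15,893.00 − £13,600.00) = £1,099.20 + 21.2% × £2,293.00 = £1,585.32
Training Fund Levy: 6% × £18,341.00 = £1,100.46
Total: £1,585.32 + £1,100.46 = £2,685.78

£2,685.78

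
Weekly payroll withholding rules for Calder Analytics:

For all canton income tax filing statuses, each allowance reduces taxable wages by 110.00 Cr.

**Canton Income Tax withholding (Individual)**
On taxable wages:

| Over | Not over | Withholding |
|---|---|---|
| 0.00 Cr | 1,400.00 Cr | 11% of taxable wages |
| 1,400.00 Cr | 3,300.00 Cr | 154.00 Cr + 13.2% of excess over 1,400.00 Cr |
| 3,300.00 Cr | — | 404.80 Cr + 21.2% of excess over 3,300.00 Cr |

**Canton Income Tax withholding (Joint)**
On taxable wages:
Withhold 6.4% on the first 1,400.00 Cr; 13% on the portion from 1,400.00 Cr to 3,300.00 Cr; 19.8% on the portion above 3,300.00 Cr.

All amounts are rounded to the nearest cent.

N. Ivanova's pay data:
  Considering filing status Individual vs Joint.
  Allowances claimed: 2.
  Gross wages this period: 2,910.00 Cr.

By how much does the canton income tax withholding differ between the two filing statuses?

Canton Income Tax (Individual): taxable = 2,910.00 Cr − 2×110.00 Cr = 2,690.00 Cr
  154.00 Cr + 13.2% × (2,690.00 Cr − 1,400.00 Cr) = 154.00 Cr + 13.2% × 1,290.00 Cr = 324.28 Cr
Canton Income Tax (Joint): taxable = 2,910.00 Cr − 2×110.00 Cr = 2,690.00 Cr
  89.60 Cr + 13% × (2,690.00 Cr − 1,400.00 Cr) = 89.60 Cr + 13% × 1,290.00 Cr = 257.30 Cr
Difference: |324.28 Cr − 257.30 Cr| = 66.98 Cr (higher under Individual)

66.98 Cr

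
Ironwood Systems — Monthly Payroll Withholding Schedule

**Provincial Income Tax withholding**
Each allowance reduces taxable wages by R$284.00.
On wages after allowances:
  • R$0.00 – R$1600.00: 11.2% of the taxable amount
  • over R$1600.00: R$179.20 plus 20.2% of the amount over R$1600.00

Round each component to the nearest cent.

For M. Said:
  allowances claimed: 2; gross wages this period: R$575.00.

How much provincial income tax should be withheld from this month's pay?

R$0.78

Provincial Income Tax: taxable = R$575.00 − 2×R$284.00 = R$7.00
  11.2% × R$7.00 = R$0.78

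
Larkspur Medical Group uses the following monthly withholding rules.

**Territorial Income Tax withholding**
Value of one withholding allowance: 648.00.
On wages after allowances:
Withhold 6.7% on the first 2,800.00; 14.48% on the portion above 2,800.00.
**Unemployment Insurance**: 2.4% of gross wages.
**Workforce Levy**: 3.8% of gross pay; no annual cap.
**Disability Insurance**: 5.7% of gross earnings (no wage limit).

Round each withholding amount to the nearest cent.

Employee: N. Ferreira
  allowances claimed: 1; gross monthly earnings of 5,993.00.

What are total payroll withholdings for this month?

Territorial Income Tax: taxable = 5,993.00 − 1×648.00 = 5,345.00
  187.60 + 14.48% × (5,345.00 − 2,800.00) = 187.60 + 14.48% × 2,545.00 = 556.12
Unemployment Insurance: 2.4% × 5,993.00 = 143.83
Workforce Levy: 3.8% × 5,993.00 = 227.73
Disability Insurance: 5.7% × 5,993.00 = 341.60
Total: 556.12 + 143.83 + 227.73 + 341.60 = 1,269.28

1,269.28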